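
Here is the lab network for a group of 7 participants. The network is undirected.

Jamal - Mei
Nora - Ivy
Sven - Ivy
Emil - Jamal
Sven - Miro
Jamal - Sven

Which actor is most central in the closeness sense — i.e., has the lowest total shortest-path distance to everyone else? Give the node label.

Farness (sum of distances to all others) for each node — Emil:15, Ivy:12, Jamal:10, Mei:15, Miro:14, Nora:17, Sven:9.
The smallest farness is 9, for Sven, so Sven has the highest closeness.

Sven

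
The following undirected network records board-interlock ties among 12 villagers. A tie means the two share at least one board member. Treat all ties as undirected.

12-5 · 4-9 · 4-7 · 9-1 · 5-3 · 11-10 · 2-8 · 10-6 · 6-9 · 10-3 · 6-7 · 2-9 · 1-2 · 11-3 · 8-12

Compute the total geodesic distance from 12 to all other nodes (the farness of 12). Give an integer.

Distances from 12: 1:3, 2:2, 3:2, 4:4, 5:1, 6:4, 7:5, 8:1, 9:3, 10:3, 11:3.
Sum = 3 + 2 + 2 + 4 + 1 + 4 + 5 + 1 + 3 + 3 + 3 = 31.

31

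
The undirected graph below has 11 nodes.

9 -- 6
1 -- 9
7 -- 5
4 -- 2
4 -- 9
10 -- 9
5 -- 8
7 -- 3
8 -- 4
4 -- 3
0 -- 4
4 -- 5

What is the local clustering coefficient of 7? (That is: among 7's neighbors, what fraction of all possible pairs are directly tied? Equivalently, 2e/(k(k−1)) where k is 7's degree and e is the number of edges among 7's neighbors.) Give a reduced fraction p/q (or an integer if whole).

7's neighbors: 3 and 5 (k = 2).
Possible neighbor pairs: C(2,2) = 1. Edges among them: none → e = 0.
Clustering(7) = 0/1.

0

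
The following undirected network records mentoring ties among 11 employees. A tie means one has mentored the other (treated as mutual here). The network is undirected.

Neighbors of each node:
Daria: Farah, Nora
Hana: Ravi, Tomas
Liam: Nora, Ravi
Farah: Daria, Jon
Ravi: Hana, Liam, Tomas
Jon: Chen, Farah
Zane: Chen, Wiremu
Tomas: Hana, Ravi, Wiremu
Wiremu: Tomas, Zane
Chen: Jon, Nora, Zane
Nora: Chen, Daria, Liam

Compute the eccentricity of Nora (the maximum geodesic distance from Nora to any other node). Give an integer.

3

Distances from Nora: Chen:1, Daria:1, Farah:2, Hana:3, Jon:2, Liam:1, Ravi:2, Tomas:3, Wiremu:3, Zane:2.
The largest is 3 (to Hana, Tomas, and Wiremu), so the eccentricity of Nora is 3.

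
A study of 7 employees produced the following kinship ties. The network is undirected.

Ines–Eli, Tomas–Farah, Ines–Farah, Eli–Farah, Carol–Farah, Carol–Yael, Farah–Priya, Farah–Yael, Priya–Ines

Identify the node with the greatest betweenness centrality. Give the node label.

Farah

Unnormalized betweenness of each node: Carol:0, Eli:0, Farah:23/2, Ines:1/2, Priya:0, Tomas:0, Yael:0.
Farah has the largest value, 23/2, making it the main broker — the node through which the most shortest paths run.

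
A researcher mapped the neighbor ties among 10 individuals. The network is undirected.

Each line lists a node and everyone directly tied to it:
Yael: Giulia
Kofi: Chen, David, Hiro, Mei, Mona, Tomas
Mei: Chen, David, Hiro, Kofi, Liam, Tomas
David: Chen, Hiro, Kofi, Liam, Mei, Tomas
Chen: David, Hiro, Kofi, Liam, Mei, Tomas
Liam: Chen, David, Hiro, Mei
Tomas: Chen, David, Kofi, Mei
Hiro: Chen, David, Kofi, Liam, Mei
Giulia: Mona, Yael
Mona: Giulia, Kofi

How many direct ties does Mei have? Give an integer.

6

Mei is directly tied to Chen, David, Hiro, Kofi, Liam, and Tomas. That is 6 neighbors, so the degree of Mei is 6.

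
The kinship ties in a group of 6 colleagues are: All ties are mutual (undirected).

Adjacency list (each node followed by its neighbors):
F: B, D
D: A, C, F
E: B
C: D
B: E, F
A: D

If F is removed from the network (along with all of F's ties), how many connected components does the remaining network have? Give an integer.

Without F, the remaining ties split the others into: {A, C, D}; {B, E}.
That's 2 separate components.

2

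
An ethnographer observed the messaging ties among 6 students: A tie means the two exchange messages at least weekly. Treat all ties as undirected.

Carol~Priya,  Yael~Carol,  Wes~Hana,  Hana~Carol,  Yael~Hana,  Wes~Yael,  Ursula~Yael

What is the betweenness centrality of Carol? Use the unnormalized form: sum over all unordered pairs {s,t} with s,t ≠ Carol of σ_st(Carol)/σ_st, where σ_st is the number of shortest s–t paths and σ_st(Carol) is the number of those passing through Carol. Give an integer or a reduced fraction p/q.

4

Pairs whose geodesics pass through Carol — Wes–Priya: 2/2; Yael–Priya: 1; Priya–Hana: 1; Priya–Ursula: 1.
All other pairs contribute 0.
Summing the contributions gives betweenness(Carol) = 4.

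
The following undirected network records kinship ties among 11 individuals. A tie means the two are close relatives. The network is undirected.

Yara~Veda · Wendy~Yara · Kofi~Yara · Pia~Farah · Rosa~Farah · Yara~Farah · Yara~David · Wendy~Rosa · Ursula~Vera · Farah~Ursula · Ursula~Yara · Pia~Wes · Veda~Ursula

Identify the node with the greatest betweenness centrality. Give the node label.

Yara

Unnormalized betweenness of each node: David:0, Farah:121/6, Kofi:0, Pia:9, Rosa:3/2, Ursula:65/6, Veda:0, Vera:0, Wendy:11/6, Wes:0, Yara:71/3.
Yara has the largest value, 71/3, making it the main broker — the node through which the most shortest paths run.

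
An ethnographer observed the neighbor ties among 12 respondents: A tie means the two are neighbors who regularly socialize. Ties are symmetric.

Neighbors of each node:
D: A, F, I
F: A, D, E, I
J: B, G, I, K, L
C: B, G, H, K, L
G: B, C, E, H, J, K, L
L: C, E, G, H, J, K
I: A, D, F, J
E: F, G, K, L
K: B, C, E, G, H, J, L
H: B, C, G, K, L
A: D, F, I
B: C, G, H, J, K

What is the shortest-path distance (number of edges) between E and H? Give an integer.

2

One shortest route is E – L – H, which uses 2 edges, and E and H are not directly tied, so nothing shorter exists. So d(E,H) = 2.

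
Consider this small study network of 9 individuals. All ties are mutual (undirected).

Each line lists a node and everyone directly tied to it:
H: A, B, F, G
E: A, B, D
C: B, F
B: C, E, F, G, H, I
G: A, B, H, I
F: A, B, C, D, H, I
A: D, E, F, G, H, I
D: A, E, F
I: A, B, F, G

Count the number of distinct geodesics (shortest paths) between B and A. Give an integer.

The shortest distance is 2. The length-2 paths are: B–G–A; B–H–A; B–E–A; B–I–A; B–F–A.
That gives 5 distinct shortest paths.

5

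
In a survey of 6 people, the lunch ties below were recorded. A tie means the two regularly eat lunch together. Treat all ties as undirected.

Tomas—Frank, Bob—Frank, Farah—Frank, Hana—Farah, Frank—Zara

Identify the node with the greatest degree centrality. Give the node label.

Frank

Degrees — Bob:1, Farah:2, Frank:4, Hana:1, Tomas:1, Zara:1.
The maximum is 4, attained only by Frank.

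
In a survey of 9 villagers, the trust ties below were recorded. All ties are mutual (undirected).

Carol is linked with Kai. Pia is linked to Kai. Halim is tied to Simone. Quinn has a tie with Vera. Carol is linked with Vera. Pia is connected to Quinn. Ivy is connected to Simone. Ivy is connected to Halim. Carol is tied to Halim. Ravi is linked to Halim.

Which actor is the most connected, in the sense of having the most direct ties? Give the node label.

Halim

Degrees — Carol:3, Halim:4, Ivy:2, Kai:2, Pia:2, Quinn:2, Ravi:1, Simone:2, Vera:2.
The maximum is 4, attained only by Halim.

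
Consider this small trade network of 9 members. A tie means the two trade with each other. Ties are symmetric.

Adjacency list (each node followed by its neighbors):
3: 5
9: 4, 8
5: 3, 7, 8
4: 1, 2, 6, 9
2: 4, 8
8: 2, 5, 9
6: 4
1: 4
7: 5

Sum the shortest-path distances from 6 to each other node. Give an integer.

24

Distances from 6: 1:2, 2:2, 3:5, 4:1, 5:4, 7:5, 8:3, 9:2.
Sum = 2 + 2 + 5 + 1 + 4 + 5 + 3 + 2 = 24.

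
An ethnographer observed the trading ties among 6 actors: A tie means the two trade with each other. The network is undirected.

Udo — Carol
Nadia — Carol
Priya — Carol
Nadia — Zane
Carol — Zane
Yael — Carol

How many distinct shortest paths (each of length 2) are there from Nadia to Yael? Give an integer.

The shortest distance is 2, and the only length-2 path is Nadia–Carol–Yael. So there is exactly 1 shortest path.

1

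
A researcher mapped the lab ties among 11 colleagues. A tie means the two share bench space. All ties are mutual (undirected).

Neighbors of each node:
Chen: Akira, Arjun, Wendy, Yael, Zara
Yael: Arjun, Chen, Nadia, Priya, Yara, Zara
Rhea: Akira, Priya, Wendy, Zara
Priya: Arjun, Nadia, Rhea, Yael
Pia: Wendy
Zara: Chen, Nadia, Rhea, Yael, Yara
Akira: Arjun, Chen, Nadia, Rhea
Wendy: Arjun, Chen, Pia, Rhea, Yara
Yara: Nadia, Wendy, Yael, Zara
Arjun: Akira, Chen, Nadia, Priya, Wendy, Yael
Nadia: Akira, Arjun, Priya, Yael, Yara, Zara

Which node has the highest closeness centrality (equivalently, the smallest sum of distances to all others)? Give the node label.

Farness (sum of distances to all others) for each node — Akira:17, Arjun:14, Chen:15, Nadia:15, Pia:24, Priya:17, Rhea:16, Wendy:15, Yael:15, Yara:16, Zara:16.
The smallest farness is 14, for Arjun, so Arjun has the highest closeness.

Arjun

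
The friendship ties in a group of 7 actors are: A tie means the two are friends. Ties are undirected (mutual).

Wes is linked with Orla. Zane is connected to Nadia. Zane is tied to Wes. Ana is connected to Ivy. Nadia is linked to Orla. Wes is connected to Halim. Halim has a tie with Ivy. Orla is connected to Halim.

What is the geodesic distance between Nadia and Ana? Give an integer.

One shortest route is Nadia – Orla – Halim – Ivy – Ana, which uses 4 edges, and at distance 3 from Nadia we only reach {Ivy}, which does not include Ana. So d(Nadia,Ana) = 4.

4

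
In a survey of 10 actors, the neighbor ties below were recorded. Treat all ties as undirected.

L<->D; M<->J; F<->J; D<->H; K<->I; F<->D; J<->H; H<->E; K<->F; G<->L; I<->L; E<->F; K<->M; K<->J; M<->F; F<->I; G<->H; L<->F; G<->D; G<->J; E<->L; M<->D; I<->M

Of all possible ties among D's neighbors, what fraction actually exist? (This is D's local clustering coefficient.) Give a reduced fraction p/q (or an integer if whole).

2/5

D's neighbors: F, G, H, L, and M (k = 5).
Possible neighbor pairs: C(5,2) = 10. Edges among them: F–L, F–M, G–H, G–L → e = 4.
Clustering(D) = 4/10 = 2/5.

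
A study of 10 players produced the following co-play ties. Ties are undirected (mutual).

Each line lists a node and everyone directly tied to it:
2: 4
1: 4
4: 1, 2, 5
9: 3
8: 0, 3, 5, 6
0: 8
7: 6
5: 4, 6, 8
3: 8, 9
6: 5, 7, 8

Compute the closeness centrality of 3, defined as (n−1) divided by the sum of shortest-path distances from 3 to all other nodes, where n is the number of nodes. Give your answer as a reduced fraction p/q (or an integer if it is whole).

9/22

Distances from 3: 0:2, 1:4, 2:4, 4:3, 5:2, 6:2, 7:3, 8:1, 9:1. Sum = 22.
n = 10, so closeness = 9/22.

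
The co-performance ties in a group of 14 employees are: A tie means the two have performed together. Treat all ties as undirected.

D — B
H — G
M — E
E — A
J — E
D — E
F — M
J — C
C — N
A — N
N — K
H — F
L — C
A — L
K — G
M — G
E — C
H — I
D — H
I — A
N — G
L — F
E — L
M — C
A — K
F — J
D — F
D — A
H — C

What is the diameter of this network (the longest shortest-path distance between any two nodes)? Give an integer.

Eccentricity of each node (its greatest distance to any other): A:2, B:3, C:3, D:2, E:2, F:3, G:3, H:2, I:3, J:3, K:3, L:3, M:3, N:3.
The maximum eccentricity is 3, realized for instance by the pair B–N via B – D – A – N. So the diameter is 3.

3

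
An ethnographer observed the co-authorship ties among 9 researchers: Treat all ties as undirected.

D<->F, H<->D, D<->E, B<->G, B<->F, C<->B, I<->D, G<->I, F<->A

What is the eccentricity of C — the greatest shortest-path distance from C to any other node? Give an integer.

4

Distances from C: A:3, B:1, D:3, E:4, F:2, G:2, H:4, I:3.
The largest is 4 (to H and E), so the eccentricity of C is 4.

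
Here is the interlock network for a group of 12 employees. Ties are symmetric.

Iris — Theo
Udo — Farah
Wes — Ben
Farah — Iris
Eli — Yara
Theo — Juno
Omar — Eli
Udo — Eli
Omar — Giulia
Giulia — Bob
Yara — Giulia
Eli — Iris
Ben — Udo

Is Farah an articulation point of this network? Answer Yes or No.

No

Even without Farah, every remaining node can still reach every other (the residual graph is connected), so Farah is not a cut vertex.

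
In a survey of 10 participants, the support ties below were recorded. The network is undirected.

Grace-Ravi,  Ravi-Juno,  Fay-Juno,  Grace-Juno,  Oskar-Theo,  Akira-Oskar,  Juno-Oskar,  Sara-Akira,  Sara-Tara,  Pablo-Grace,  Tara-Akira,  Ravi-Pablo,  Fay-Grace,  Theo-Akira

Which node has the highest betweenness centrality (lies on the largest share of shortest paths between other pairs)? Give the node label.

Juno

Unnormalized betweenness of each node: Akira:14, Fay:0, Grace:9/2, Juno:41/2, Oskar:20, Pablo:0, Ravi:3, Sara:0, Tara:0, Theo:0.
Juno has the largest value, 41/2, making it the main broker — the node through which the most shortest paths run.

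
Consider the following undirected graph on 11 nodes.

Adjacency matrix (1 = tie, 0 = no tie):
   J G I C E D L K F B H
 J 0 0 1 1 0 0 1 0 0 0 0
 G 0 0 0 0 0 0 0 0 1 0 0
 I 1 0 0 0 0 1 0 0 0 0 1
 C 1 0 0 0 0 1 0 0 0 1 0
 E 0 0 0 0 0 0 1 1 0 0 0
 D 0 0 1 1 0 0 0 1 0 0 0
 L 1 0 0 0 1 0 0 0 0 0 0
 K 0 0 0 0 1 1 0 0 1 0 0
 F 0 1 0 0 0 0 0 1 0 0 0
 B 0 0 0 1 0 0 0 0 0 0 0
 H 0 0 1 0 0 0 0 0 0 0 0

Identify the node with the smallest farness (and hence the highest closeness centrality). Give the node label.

D

Farness (sum of distances to all others) for each node — B:31, C:22, D:19, E:25, F:27, G:36, H:31, I:22, J:23, K:20, L:24.
The smallest farness is 19, for D, so D has the highest closeness.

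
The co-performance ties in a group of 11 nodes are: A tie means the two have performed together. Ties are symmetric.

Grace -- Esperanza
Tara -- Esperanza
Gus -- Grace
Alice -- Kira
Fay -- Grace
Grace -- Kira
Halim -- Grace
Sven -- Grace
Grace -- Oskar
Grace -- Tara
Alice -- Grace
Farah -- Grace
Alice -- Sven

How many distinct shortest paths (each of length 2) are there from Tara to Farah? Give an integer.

The shortest distance is 2, and the only length-2 path is Tara–Grace–Farah. So there is exactly 1 shortest path.

1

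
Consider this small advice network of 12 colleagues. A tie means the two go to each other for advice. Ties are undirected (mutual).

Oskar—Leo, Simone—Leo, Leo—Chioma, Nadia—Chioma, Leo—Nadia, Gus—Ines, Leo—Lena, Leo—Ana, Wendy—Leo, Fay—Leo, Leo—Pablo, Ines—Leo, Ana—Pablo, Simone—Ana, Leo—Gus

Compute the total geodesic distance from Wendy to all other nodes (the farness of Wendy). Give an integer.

21

Distances from Wendy: Ana:2, Chioma:2, Fay:2, Gus:2, Ines:2, Lena:2, Leo:1, Nadia:2, Oskar:2, Pablo:2, Simone:2.
Sum = 2 + 2 + 2 + 2 + 2 + 2 + 1 + 2 + 2 + 2 + 2 = 21.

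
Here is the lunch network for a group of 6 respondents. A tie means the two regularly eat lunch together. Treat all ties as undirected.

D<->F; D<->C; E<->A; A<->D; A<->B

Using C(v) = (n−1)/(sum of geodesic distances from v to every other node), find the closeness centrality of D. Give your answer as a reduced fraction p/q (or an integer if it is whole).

Distances from D: A:1, B:2, C:1, E:2, F:1. Sum = 7.
n = 6, so closeness = 5/7.

5/7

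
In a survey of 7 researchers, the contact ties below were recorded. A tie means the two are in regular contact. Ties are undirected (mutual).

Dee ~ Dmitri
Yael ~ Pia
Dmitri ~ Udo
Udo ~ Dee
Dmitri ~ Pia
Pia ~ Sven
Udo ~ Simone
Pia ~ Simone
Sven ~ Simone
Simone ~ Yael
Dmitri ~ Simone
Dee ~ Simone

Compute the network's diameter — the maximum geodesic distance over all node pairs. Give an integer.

2

Eccentricity of each node (its greatest distance to any other): Dee:2, Dmitri:2, Pia:2, Simone:1, Sven:2, Udo:2, Yael:2.
The maximum eccentricity is 2, realized for instance by the pair Udo–Yael via Udo – Simone – Yael. So the diameter is 2.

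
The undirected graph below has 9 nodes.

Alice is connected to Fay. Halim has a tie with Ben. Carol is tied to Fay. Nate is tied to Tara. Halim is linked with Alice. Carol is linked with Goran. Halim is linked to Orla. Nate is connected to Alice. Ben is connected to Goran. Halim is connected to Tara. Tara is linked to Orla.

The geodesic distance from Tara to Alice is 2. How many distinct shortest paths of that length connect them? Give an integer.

2

The shortest distance is 2. The length-2 paths are: Tara–Halim–Alice; Tara–Nate–Alice.
That gives 2 distinct shortest paths.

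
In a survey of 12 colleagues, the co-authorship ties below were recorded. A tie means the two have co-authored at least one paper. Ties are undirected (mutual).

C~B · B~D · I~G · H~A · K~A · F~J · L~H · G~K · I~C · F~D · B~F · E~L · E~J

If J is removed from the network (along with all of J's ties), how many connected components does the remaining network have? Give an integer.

J's neighbors (E and F) remain reachable from one another through other ties, so the rest of the network stays in one piece.

1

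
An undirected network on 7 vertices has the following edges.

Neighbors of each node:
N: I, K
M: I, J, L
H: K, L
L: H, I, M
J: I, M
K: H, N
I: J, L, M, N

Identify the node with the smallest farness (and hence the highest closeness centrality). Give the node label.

I

Farness (sum of distances to all others) for each node — H:11, I:8, J:12, K:12, L:9, M:10, N:10.
The smallest farness is 8, for I, so I has the highest closeness.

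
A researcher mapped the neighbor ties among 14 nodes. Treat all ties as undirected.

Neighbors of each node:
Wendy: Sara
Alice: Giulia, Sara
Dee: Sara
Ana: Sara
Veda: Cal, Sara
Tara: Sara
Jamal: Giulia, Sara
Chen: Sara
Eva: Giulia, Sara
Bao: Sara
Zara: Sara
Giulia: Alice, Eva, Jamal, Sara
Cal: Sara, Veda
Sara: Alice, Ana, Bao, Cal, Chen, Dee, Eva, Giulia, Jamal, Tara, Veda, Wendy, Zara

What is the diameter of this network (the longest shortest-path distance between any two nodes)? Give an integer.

Eccentricity of each node (its greatest distance to any other): Alice:2, Ana:2, Bao:2, Cal:2, Chen:2, Dee:2, Eva:2, Giulia:2, Jamal:2, Sara:1, Tara:2, Veda:2, Wendy:2, Zara:2.
The maximum eccentricity is 2, realized for instance by the pair Zara–Veda via Zara – Sara – Veda. So the diameter is 2.

2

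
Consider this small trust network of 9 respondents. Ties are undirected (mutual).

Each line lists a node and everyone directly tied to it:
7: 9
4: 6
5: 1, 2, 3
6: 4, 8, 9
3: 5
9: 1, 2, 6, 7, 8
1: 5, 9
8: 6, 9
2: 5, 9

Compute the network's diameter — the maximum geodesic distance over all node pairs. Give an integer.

Eccentricity of each node (its greatest distance to any other): 1:3, 2:3, 3:5, 4:5, 5:4, 6:4, 7:4, 8:4, 9:3.
The maximum eccentricity is 5, realized for instance by the pair 3–4 via 3 – 5 – 2 – 9 – 6 – 4. So the diameter is 5.

5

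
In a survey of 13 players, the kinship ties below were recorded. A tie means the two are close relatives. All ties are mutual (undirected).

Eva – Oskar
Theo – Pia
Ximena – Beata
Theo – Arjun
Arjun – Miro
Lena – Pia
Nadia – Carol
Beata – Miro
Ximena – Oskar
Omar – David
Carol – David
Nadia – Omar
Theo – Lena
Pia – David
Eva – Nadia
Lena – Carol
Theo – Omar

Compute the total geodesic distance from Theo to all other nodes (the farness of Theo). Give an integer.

26

Distances from Theo: Arjun:1, Beata:3, Carol:2, David:2, Eva:3, Lena:1, Miro:2, Nadia:2, Omar:1, Oskar:4, Pia:1, Ximena:4.
Sum = 1 + 3 + 2 + 2 + 3 + 1 + 2 + 2 + 1 + 4 + 1 + 4 = 26.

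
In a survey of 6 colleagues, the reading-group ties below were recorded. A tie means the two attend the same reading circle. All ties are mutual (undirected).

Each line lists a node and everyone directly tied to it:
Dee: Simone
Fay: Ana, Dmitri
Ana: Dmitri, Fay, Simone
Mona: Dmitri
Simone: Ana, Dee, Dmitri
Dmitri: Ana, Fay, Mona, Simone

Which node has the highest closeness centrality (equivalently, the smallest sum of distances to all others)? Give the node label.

Farness (sum of distances to all others) for each node — Ana:7, Dee:11, Dmitri:6, Fay:9, Mona:10, Simone:7.
The smallest farness is 6, for Dmitri, so Dmitri has the highest closeness.

Dmitri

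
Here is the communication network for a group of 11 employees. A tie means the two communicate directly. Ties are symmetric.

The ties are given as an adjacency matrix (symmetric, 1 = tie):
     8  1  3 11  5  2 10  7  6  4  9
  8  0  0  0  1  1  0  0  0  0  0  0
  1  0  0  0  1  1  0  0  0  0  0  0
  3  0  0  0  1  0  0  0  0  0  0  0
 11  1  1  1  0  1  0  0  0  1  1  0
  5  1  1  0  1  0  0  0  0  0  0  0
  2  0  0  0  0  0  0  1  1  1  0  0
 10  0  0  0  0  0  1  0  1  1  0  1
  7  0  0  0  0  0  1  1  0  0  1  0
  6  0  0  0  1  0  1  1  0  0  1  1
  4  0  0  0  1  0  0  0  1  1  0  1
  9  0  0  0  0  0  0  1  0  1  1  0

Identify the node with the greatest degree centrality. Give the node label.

11

Degrees — 1:2, 2:3, 3:1, 4:4, 5:3, 6:5, 7:3, 8:2, 9:3, 10:4, 11:6.
The maximum is 6, attained only by 11.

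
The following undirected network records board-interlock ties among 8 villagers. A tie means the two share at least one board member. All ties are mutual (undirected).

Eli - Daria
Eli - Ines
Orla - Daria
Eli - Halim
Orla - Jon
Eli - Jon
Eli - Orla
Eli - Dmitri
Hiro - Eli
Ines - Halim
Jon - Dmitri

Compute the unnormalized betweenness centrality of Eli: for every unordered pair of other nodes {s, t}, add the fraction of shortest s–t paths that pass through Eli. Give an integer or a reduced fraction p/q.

16

Pairs whose geodesics pass through Eli — Jon–Daria: 1/2; Jon–Hiro: 1; Jon–Ines: 1; Jon–Halim: 1; Dmitri–Daria: 1; Dmitri–Hiro: 1; Dmitri–Ines: 1; Dmitri–Orla: 1/2; Dmitri–Halim: 1; Daria–Hiro: 1; Daria–Ines: 1; Daria–Halim: 1; Hiro–Ines: 1; Hiro–Orla: 1 … (+3 more pairs).
All other pairs contribute 0.
Summing the contributions gives betweenness(Eli) = 16.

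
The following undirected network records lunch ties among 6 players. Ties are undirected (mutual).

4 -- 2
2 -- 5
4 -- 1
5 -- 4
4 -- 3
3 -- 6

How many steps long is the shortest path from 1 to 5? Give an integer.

2

One shortest route is 1 – 4 – 5, which uses 2 edges, and 1 and 5 are not directly tied, so nothing shorter exists. So d(1,5) = 2.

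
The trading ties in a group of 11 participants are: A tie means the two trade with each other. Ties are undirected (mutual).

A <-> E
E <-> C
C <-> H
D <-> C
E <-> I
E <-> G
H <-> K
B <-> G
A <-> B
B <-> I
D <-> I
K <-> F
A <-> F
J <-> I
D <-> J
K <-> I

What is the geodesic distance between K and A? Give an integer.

2

One shortest route is K – F – A, which uses 2 edges, and K and A are not directly tied, so nothing shorter exists. So d(K,A) = 2.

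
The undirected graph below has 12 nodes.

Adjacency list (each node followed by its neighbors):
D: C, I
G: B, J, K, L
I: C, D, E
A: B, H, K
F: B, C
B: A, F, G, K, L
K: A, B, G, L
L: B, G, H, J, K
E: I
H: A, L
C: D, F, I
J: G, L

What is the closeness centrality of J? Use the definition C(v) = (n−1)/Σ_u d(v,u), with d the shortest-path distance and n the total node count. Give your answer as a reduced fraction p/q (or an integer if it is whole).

11/34

Distances from J: A:3, B:2, C:4, D:5, E:6, F:3, G:1, H:2, I:5, K:2, L:1. Sum = 34.
n = 12, so closeness = 11/34.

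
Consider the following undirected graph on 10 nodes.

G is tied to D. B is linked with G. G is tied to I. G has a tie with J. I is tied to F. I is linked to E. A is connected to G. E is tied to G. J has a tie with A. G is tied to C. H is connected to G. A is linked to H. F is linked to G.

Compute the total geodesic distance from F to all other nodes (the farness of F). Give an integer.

Distances from F: A:2, B:2, C:2, D:2, E:2, G:1, H:2, I:1, J:2.
Sum = 2 + 2 + 2 + 2 + 2 + 1 + 2 + 1 + 2 = 16.

16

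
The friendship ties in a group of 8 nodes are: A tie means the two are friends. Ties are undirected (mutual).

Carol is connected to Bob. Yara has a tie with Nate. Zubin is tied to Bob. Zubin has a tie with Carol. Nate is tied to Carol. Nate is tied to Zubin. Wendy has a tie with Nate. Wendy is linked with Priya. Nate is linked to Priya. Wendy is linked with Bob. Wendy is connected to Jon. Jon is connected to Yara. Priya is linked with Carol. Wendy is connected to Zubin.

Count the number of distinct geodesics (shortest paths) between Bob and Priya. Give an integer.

2

The shortest distance is 2. The length-2 paths are: Bob–Wendy–Priya; Bob–Carol–Priya.
That gives 2 distinct shortest paths.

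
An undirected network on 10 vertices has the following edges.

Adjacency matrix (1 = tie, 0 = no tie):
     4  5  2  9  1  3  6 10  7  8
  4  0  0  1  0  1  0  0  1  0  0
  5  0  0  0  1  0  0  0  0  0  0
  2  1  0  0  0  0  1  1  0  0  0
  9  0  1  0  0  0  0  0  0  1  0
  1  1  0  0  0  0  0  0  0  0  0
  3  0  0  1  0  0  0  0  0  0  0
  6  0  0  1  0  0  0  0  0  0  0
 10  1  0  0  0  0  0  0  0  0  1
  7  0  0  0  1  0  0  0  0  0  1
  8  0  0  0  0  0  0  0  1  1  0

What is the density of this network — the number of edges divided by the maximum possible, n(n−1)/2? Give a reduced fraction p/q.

1/5

There are 9 edges and 10 nodes, so the maximum possible is C(10,2) = 45.
Density = 9/45 = 1/5.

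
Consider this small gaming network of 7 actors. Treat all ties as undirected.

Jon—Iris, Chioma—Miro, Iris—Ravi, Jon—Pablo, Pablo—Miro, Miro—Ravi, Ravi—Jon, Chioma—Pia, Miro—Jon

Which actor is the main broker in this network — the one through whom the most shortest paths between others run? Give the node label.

Unnormalized betweenness of each node: Chioma:5, Iris:0, Jon:3, Miro:17/2, Pablo:0, Pia:0, Ravi:3/2.
Miro has the largest value, 17/2, making it the main broker — the node through which the most shortest paths run.

Miro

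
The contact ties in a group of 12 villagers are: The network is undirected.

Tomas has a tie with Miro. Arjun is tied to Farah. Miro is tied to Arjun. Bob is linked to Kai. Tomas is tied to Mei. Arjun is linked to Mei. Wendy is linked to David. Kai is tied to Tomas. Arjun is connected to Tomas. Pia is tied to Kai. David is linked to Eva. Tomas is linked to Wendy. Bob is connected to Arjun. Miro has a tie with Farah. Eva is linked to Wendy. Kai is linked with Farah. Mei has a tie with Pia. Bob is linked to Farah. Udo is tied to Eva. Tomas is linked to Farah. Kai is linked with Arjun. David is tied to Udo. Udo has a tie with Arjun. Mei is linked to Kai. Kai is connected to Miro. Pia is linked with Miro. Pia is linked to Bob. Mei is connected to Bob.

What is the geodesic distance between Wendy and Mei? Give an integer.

One shortest route is Wendy – Tomas – Mei, which uses 2 edges, and Wendy and Mei are not directly tied, so nothing shorter exists. So d(Wendy,Mei) = 2.

2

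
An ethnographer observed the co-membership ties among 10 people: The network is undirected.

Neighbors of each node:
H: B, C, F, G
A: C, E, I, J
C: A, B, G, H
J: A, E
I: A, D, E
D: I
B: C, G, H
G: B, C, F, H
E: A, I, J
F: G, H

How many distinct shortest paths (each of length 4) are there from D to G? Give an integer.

1

The shortest distance is 4, and the only length-4 path is D–I–A–C–G. So there is exactly 1 shortest path.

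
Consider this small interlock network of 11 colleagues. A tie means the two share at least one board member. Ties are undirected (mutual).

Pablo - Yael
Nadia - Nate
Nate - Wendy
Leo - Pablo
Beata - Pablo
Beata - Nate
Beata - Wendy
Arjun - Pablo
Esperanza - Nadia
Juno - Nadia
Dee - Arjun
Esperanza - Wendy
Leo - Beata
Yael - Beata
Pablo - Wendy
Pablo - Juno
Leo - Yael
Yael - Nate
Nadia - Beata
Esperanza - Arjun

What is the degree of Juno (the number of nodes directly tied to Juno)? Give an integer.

2

Juno is directly tied to Nadia and Pablo. That is 2 neighbors, so the degree of Juno is 2.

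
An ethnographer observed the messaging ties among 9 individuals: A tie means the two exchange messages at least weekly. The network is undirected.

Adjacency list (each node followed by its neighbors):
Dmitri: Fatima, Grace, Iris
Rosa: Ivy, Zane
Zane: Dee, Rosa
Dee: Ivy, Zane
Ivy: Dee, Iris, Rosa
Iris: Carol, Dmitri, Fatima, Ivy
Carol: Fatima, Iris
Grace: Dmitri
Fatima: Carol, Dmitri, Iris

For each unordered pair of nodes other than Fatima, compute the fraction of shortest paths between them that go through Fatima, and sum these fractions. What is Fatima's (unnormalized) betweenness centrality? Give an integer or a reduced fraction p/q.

Pairs whose geodesics pass through Fatima — Dmitri–Carol: 1/2; Carol–Grace: 1/2.
All other pairs contribute 0.
Summing the contributions gives betweenness(Fatima) = 1.

1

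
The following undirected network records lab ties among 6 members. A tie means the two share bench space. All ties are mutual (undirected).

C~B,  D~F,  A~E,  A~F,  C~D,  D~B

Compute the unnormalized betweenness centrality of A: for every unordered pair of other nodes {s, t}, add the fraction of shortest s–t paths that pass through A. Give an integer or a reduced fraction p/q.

Pairs whose geodesics pass through A — F–E: 1; D–E: 1; B–E: 1; C–E: 1.
All other pairs contribute 0.
Summing the contributions gives betweenness(A) = 4.

4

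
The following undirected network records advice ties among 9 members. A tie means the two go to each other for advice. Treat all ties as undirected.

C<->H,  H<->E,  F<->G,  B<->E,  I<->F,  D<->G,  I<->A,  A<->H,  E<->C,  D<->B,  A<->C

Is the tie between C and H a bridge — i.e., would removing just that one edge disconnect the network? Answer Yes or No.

No

Even without that edge, C still reaches H via C – A – H, so the network stays connected. Not a bridge.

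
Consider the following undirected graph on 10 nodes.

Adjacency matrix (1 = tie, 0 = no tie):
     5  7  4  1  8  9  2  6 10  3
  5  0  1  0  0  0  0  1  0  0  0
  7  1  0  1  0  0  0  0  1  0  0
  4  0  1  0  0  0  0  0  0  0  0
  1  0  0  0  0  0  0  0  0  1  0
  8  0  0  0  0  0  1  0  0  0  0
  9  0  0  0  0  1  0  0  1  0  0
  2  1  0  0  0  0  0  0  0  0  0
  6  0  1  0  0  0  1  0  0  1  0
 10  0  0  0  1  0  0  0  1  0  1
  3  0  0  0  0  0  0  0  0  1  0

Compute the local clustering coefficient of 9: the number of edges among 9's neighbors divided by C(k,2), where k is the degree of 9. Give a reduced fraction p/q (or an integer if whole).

0

9's neighbors: 6 and 8 (k = 2).
Possible neighbor pairs: C(2,2) = 1. Edges among them: none → e = 0.
Clustering(9) = 0/1.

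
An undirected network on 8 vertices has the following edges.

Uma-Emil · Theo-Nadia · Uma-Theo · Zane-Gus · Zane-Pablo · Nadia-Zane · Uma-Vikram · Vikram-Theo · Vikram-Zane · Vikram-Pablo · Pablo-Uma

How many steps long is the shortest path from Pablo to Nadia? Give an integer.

2

One shortest route is Pablo – Zane – Nadia, which uses 2 edges, and Pablo and Nadia are not directly tied, so nothing shorter exists. So d(Pablo,Nadia) = 2.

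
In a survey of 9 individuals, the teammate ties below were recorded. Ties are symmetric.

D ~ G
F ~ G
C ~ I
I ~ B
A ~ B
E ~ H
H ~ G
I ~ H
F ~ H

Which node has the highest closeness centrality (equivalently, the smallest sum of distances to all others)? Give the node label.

H

Farness (sum of distances to all others) for each node — A:26, B:19, C:21, D:24, E:20, F:18, G:17, H:13, I:14.
The smallest farness is 13, for H, so H has the highest closeness.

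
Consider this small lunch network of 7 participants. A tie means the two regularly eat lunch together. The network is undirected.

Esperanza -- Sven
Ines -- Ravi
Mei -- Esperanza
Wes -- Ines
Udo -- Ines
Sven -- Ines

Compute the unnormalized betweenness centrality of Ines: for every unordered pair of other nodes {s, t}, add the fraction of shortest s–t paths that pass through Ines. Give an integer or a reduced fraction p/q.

12

Pairs whose geodesics pass through Ines — Esperanza–Ravi: 1; Esperanza–Udo: 1; Esperanza–Wes: 1; Sven–Ravi: 1; Sven–Udo: 1; Sven–Wes: 1; Ravi–Udo: 1; Ravi–Mei: 1; Ravi–Wes: 1; Udo–Mei: 1; Udo–Wes: 1; Mei–Wes: 1.
All other pairs contribute 0.
Summing the contributions gives betweenness(Ines) = 12.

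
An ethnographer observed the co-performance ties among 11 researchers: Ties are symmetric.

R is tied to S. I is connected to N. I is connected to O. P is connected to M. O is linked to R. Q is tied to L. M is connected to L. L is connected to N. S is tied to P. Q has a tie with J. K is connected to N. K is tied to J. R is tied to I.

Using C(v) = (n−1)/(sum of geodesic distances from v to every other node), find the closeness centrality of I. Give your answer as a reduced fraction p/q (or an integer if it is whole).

Distances from I: J:3, K:2, L:2, M:3, N:1, O:1, P:3, Q:3, R:1, S:2. Sum = 21.
n = 11, so closeness = 10/21.

10/21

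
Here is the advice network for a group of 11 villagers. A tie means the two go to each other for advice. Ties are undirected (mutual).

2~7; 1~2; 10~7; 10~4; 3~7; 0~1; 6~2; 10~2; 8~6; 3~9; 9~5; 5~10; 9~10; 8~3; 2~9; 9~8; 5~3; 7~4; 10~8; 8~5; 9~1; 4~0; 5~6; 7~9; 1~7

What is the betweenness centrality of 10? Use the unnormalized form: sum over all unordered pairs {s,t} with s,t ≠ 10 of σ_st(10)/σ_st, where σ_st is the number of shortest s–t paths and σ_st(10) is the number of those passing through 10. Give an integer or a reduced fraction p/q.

73/12

Pairs whose geodesics pass through 10 — 4–8: 1; 4–9: 1/2; 4–6: 3/4; 4–5: 1; 4–2: 1/2; 0–8: 1/2; 0–5: 1/2; 7–8: 1/3; 7–5: 1/3; 8–2: 1/3; 5–2: 1/3.
All other pairs contribute 0.
Summing the contributions gives betweenness(10) = 73/12.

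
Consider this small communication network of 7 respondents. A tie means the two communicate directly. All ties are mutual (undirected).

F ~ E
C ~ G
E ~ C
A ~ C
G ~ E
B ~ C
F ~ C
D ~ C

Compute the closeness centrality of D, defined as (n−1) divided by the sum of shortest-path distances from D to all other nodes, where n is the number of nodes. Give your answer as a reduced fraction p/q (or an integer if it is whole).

6/11

Distances from D: A:2, B:2, C:1, E:2, F:2, G:2. Sum = 11.
n = 7, so closeness = 6/11.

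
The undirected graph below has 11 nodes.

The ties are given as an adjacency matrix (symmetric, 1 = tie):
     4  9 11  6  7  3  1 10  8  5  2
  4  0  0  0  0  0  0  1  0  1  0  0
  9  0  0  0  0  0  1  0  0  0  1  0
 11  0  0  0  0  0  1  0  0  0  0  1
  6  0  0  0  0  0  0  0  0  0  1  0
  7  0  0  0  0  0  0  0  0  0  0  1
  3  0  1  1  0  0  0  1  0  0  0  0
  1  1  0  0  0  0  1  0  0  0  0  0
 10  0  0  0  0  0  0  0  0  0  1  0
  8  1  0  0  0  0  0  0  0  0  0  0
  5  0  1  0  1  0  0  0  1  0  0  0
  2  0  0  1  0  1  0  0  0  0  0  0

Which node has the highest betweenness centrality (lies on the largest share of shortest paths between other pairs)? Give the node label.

3

Unnormalized betweenness of each node: 1:16, 2:9, 3:33, 4:9, 5:17, 6:0, 7:0, 8:0, 9:21, 10:0, 11:16.
3 has the largest value, 33, making it the main broker — the node through which the most shortest paths run.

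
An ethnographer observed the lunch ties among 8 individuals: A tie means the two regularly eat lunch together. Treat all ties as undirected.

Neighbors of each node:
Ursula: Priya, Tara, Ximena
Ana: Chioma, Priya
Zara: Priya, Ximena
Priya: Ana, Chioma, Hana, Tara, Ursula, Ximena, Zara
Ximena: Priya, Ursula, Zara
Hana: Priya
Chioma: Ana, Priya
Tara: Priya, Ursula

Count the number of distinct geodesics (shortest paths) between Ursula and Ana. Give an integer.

The shortest distance is 2, and the only length-2 path is Ursula–Priya–Ana. So there is exactly 1 shortest path.

1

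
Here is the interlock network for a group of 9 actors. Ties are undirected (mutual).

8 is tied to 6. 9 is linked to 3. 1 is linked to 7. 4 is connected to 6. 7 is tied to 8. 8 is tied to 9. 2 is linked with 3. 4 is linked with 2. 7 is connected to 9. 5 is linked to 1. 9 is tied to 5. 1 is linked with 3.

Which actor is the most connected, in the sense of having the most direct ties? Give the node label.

Degrees — 1:3, 2:2, 3:3, 4:2, 5:2, 6:2, 7:3, 8:3, 9:4.
The maximum is 4, attained only by 9.

9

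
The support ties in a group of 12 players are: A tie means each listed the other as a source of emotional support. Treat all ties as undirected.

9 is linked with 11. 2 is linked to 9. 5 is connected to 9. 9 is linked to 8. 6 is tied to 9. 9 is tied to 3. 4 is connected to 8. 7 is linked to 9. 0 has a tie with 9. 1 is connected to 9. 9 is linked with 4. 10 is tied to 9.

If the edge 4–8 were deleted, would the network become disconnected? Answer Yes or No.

No

Even without that edge, 4 still reaches 8 via 4 – 9 – 8, so the network stays connected. Not a bridge.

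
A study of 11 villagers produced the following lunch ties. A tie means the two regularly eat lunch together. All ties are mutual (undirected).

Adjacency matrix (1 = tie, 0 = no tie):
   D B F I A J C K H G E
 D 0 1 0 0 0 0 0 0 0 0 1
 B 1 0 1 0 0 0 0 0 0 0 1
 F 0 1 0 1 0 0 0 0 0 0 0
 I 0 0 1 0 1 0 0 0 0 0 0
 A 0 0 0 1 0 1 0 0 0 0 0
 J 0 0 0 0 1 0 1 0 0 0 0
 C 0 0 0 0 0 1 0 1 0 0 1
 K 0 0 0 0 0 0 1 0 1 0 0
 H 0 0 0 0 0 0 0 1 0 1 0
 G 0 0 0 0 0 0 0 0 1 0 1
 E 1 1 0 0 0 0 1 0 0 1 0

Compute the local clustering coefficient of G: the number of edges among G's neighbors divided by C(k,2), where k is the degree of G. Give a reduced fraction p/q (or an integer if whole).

0

G's neighbors: E and H (k = 2).
Possible neighbor pairs: C(2,2) = 1. Edges among them: none → e = 0.
Clustering(G) = 0/1.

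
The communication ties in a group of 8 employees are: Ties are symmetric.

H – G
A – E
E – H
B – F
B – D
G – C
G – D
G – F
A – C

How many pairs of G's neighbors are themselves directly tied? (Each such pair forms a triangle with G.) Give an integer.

G's neighbors are C, D, F, and H, but none of them are tied to each other, so no triangle contains G.

0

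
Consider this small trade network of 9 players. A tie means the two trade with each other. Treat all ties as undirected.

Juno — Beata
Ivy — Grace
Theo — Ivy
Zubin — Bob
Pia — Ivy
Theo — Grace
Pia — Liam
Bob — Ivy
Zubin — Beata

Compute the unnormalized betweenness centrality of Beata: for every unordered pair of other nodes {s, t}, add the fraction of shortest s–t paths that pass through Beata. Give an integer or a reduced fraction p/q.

7

Pairs whose geodesics pass through Beata — Grace–Juno: 1; Ivy–Juno: 1; Bob–Juno: 1; Pia–Juno: 1; Liam–Juno: 1; Theo–Juno: 1; Juno–Zubin: 1.
All other pairs contribute 0.
Summing the contributions gives betweenness(Beata) = 7.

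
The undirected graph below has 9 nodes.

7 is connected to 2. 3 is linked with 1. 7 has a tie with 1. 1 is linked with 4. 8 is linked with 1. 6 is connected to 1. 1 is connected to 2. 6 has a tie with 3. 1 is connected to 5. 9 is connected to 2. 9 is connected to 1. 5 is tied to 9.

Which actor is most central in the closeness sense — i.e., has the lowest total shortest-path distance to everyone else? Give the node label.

1

Farness (sum of distances to all others) for each node — 1:8, 2:13, 3:14, 4:15, 5:14, 6:14, 7:14, 8:15, 9:13.
The smallest farness is 8, for 1, so 1 has the highest closeness.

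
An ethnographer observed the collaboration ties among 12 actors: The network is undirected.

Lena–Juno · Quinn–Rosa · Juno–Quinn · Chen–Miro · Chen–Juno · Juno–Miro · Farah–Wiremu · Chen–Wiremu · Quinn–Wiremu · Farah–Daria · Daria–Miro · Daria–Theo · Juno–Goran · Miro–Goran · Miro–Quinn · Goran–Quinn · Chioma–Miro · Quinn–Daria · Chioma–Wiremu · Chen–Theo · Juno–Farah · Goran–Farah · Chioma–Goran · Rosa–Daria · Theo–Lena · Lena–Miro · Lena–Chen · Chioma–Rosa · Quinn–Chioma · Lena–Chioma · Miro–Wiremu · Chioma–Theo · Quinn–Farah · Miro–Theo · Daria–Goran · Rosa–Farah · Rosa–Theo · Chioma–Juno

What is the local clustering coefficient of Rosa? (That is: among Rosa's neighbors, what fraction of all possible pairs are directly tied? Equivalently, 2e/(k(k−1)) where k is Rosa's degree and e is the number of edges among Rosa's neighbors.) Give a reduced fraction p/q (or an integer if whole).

Rosa's neighbors: Chioma, Daria, Farah, Quinn, and Theo (k = 5).
Possible neighbor pairs: C(5,2) = 10. Edges among them: Chioma–Quinn, Chioma–Theo, Daria–Farah, Daria–Quinn, Daria–Theo, Farah–Quinn → e = 6.
Clustering(Rosa) = 6/10 = 3/5.

3/5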